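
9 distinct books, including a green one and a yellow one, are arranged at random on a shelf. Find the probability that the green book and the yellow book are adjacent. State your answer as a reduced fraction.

There are 9! = 362880 arrangements.
Treat the green book and the yellow book as a block: 8! arrangements of the blocks × 2 orders within the block = 2·40320 = 80640.
Probability = 80640/362880 = 2/9.

2/9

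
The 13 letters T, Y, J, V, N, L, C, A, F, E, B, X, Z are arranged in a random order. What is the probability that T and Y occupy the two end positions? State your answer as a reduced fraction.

1/78

There are 13! = 6227020800 arrangements.
Place T and Y at the ends in 2 ways, arrange the remaining 11 in 11! = 39916800 ways: 2·39916800 = 79833600.
Probability = 79833600/6227020800 = 1/78.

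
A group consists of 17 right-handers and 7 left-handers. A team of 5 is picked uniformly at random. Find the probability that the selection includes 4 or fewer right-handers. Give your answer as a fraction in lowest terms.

1297/1518

There are C(24,5) = 42504 ways to choose the 5.
The complement is exactly 5 right-handers: C(17,5)·C(7,0) = 6188.
Probability = 1 − 6188/42504 = 36316/42504 = 1297/1518.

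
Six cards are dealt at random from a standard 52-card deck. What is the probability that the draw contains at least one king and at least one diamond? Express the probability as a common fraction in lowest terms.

6772177/20358520

There are C(52,6) = 20358520 possible draws.
By inclusion-exclusion on the complements, draws missing all kings or all diamonds: C(48,6) + C(39,6) − C(36,6) = 12271512 + 3262623 − 1947792 = 13586343.
So draws with at least one of each: 20358520 − 13586343 = 6772177, probability 6772177/20358520.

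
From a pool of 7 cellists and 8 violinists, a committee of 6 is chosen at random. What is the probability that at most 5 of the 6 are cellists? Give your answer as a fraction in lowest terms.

Total selections: C(15,6) = 5005.
The complement is exactly 6 cellists: C(7,6)·C(8,0) = 7.
Probability = 1 − 7/5005 = 4998/5005 = 714/715.

714/715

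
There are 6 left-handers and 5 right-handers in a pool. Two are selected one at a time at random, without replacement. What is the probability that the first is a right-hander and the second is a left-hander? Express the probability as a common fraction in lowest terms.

Multiply the conditional probabilities at each draw: 5/11 · 6/10 = 30/110 = 3/11.

3/11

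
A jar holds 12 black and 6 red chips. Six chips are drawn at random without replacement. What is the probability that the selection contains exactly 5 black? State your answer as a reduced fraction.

396/1547

There are C(18,6) = 18564 ways to choose 6 from 18.
Selections with exactly 5 black: choose 5 of the 12 black and 1 of the 6 red, C(12,5)·C(6,1) = 792·6 = 4752.
Probability = 4752/18564 = 396/1547.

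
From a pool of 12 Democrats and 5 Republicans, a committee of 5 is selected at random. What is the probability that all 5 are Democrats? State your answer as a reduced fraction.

198/1547

There are C(17,5) = 6188 possible selections.
Selections with all Democrats: C(12,5) = 792.
Probability = 792/6188 = 198/1547.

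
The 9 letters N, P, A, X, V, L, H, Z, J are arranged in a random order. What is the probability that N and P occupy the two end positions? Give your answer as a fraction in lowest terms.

There are 9! = 362880 arrangements.
Place N and P at the ends in 2 ways, arrange the remaining 7 in 7! = 5040 ways: 2·5040 = 10080.
Probability = 10080/362880 = 1/36.

1/36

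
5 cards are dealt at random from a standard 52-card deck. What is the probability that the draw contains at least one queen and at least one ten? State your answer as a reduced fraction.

6509/64974

There are C(52,5) = 2598960 possible draws.
By inclusion-exclusion on the complements, draws missing all queens or all tens: C(48,5) + C(48,5) − C(44,5) = 1712304 + 1712304 − 1086008 = 2338600.
So draws with at least one of each: 2598960 − 2338600 = 260360, probability 260360/2598960 = 6509/64974.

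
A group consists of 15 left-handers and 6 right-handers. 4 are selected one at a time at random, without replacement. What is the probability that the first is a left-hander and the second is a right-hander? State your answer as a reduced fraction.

3/14

Multiply the conditional probabilities at each draw: 15/21 · 6/20 = 90/420 = 3/14.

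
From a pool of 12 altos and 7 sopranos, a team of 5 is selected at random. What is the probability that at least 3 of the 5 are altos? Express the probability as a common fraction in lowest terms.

Total selections: C(19,5) = 11628.
Favorable selections (at least 3 altos): C(12,3)·C(7,2) + C(12,4)·C(7,1) + C(12,5)·C(7,0) = 4620 + 3465 + 792 = 8877.
Probability = 8877/11628 = 2959/3876.

2959/3876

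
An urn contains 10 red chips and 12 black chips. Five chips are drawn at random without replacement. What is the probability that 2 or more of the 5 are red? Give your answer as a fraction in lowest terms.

There are C(22,5) = 26334 ways to choose the 5.
Favorable selections (2 or more red): C(10,2)·C(12,3) + C(10,3)·C(12,2) + C(10,4)·C(12,1) + C(10,5)·C(12,0) = 9900 + 7920 + 2520 + 252 = 20592.
Probability = 20592/26334 = 104/133.

104/133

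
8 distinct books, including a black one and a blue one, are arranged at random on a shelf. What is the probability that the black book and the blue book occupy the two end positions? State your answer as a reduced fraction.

1/28

There are 8! = 40320 arrangements.
Place the black book and the blue book at the ends in 2 ways, arrange the remaining 6 in 6! = 720 ways: 2·720 = 1440.
Probability = 1440/40320 = 1/28.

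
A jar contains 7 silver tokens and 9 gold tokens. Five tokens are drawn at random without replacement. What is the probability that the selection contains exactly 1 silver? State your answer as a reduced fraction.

There are C(16,5) = 4368 ways to choose 5 from 16.
Selections with exactly 1 silver: choose 1 of the 7 silver and 4 of the 9 gold, C(7,1)·C(9,4) = 7·126 = 882.
Probability = 882/4368 = 21/104.

21/104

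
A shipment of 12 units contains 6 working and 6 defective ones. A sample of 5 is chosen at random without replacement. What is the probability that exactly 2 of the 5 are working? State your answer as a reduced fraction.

There are C(12,5) = 792 ways to choose 5 from 12.
Selections with exactly 2 working: choose 2 of the 6 working and 3 of the 6 defective, C(6,2)·C(6,3) = 15·20 = 300.
Probability = 300/792 = 25/66.

25/66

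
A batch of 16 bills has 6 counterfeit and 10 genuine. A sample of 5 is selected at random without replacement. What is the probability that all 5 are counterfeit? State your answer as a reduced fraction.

1/728

There are C(16,5) = 4368 possible selections.
Selections with all counterfeit: C(6,5) = 6.
Probability = 6/4368 = 1/728.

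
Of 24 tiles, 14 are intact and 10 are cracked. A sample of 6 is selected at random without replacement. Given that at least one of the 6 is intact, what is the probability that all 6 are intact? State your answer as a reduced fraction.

Work in counts. Selections with at least one intact: C(24,6) − C(10,6) = 134596 − 210 = 134386.
Of those, selections where all 6 are intact: C(14,6) = 3003.
Conditional probability = 3003/134386 = 429/19198.

429/19198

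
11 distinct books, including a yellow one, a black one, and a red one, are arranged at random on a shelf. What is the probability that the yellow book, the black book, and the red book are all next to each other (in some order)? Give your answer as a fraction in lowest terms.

3/55

There are 11! = 39916800 arrangements.
Treat the three as one block: 9! placements × 3! orders within the block = 362880·6 = 2177280.
Probability = 2177280/39916800 = 3/55.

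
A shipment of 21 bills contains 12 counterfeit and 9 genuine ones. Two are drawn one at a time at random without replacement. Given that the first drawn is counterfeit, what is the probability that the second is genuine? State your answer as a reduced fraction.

After removing one counterfeit, 20 remain: 11 counterfeit and 9 genuine.
So the probability the next is genuine is 9/20.

9/20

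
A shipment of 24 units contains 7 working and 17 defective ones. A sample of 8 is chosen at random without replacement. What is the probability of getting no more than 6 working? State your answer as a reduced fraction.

43262/43263

Total selections: C(24,8) = 735471.
Favorable selections (no more than 6 working): C(7,0)·C(17,8) + C(7,1)·C(17,7) + C(7,2)·C(17,6) + C(7,3)·C(17,5) + C(7,4)·C(17,4) + C(7,5)·C(17,3) + C(7,6)·C(17,2) = 24310 + 136136 + 259896 + 216580 + 83300 + 14280 + 952 = 735454.
Probability = 735454/735471 = 43262/43263.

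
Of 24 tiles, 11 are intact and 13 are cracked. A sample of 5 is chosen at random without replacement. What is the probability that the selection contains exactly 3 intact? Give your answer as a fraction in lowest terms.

195/644

There are C(24,5) = 42504 ways to choose 5 from 24.
Selections with exactly 3 intact: choose 3 of the 11 intact and 2 of the 13 cracked, C(11,3)·C(13,2) = 165·78 = 12870.
Probability = 12870/42504 = 195/644.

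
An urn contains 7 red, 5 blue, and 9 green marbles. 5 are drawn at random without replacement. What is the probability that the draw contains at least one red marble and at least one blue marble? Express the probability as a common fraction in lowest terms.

There are C(21,5) = 20349 possible draws.
By inclusion-exclusion on the complements, draws missing all red or all blue: C(14,5) + C(16,5) − C(9,5) = 2002 + 4368 − 126 = 6244.
So draws with at least one of each: 20349 − 6244 = 14105, probability 14105/20349 = 2015/2907.

2015/2907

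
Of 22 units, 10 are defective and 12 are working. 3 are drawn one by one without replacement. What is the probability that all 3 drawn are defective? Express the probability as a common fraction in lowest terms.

Multiply the conditional probabilities at each draw: 10/22 · 9/21 · 8/20 = 720/9240 = 6/77.

6/77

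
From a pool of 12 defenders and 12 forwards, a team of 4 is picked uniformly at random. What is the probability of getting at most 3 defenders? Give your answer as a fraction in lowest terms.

Total selections: C(24,4) = 10626.
The complement is exactly 4 defenders: C(12,4)·C(12,0) = 495.
Probability = 1 − 495/10626 = 10131/10626 = 307/322.

307/322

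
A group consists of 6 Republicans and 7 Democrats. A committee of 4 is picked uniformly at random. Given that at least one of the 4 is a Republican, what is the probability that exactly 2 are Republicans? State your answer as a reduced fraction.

63/136

Work in counts. Selections with at least one Republican: C(13,4) − C(7,4) = 715 − 35 = 680.
Of those, selections where exactly 2 are Republicans: C(6,2)·C(7,2) = 15·21 = 315.
Conditional probability = 315/680 = 63/136.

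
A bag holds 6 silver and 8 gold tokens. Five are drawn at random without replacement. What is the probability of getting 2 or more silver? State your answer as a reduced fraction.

109/143

There are C(14,5) = 2002 ways to choose the 5.
Favorable selections (2 or more silver): C(6,2)·C(8,3) + C(6,3)·C(8,2) + C(6,4)·C(8,1) + C(6,5)·C(8,0) = 840 + 560 + 120 + 6 = 1526.
Probability = 1526/2002 = 109/143.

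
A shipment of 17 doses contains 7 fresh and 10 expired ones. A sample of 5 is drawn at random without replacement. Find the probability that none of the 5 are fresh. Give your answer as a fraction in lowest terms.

9/221

There are C(17,5) = 6188 possible selections.
Selections with no fresh (all expired): C(10,5) = 252.
Probability = 252/6188 = 9/221.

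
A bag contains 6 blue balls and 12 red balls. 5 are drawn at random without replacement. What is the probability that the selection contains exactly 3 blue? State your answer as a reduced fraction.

Total number of selections: C(18,5) = 8568.
Selections with exactly 3 blue: choose 3 of the 6 blue and 2 of the 12 red, C(6,3)·C(12,2) = 20·66 = 1320.
Probability = 1320/8568 = 55/357.

55/357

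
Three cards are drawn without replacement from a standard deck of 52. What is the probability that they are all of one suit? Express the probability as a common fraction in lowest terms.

22/425

There are C(52,3) = 22100 possible 3-card hands.
Hands of one suit: 4 suits × C(13,3) = 4·286 = 1144.
Probability = 1144/22100 = 22/425.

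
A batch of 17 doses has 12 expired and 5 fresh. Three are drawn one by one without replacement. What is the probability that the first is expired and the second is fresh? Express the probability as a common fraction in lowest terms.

15/68

Multiply the conditional probabilities at each draw: 12/17 · 5/16 = 60/272 = 15/68.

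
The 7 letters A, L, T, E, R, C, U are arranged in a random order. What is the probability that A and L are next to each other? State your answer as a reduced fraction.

2/7

There are 7! = 5040 arrangements.
Treat A and L as a block: 6! arrangements of the blocks × 2 orders within the block = 2·720 = 1440.
Probability = 1440/5040 = 2/7.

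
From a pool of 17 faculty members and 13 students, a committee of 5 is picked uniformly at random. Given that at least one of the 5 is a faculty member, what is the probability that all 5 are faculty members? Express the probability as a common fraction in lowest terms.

28/639

Work in counts. Selections with at least one faculty member: C(30,5) − C(13,5) = 142506 − 1287 = 141219.
Of those, selections where all 5 are faculty members: C(17,5) = 6188.
Conditional probability = 6188/141219 = 28/639.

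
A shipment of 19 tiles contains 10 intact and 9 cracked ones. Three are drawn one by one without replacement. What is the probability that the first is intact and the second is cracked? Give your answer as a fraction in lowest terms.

5/19

Multiply the conditional probabilities at each draw: 10/19 · 9/18 = 90/342 = 5/19.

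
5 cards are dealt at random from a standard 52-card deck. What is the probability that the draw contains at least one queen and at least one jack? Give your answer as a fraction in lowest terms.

6509/64974

There are C(52,5) = 2598960 possible draws.
By inclusion-exclusion on the complements, draws missing all queens or all jacks: C(48,5) + C(48,5) − C(44,5) = 1712304 + 1712304 − 1086008 = 2338600.
So draws with at least one of each: 2598960 − 2338600 = 260360, probability 260360/2598960 = 6509/64974.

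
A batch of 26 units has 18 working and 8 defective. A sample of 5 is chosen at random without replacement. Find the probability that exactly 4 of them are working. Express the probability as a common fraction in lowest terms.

1224/3289

Total number of selections: C(26,5) = 65780.
Selections with exactly 4 working: choose 4 of the 18 working and 1 of the 8 defective, C(18,4)·C(8,1) = 3060·8 = 24480.
Probability = 24480/65780 = 1224/3289.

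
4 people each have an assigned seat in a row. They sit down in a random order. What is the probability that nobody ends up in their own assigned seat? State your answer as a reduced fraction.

There are 4! = 24 seatings.
By inclusion-exclusion, seatings with no fixed points: C(4,0)·4! − C(4,1)·3! + C(4,2)·2! − C(4,3)·1! + C(4,4)·0! = 9.
Probability = 9/24 = 3/8.

3/8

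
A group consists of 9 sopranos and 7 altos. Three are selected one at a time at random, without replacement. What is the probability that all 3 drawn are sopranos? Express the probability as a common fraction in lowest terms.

3/20

Multiply the conditional probabilities at each draw: 9/16 · 8/15 · 7/14 = 504/3360 = 3/20.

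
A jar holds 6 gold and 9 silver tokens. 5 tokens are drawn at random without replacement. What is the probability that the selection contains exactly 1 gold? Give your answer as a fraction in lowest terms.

There are C(15,5) = 3003 ways to choose 5 from 15.
Selections with exactly 1 gold: choose 1 of the 6 gold and 4 of the 9 silver, C(6,1)·C(9,4) = 6·126 = 756.
Probability = 756/3003 = 36/143.

36/143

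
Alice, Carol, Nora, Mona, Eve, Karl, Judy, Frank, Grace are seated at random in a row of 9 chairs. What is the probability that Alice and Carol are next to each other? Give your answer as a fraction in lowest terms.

2/9

There are 9! = 362880 arrangements.
Treat Alice and Carol as a block: 8! arrangements of the blocks × 2 orders within the block = 2·40320 = 80640.
Probability = 80640/362880 = 2/9.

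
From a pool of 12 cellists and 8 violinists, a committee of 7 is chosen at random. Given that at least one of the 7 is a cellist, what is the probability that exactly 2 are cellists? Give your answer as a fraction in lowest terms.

Work in counts. Selections with at least one cellist: C(20,7) − C(8,7) = 77520 − 8 = 77512.
Of those, selections where exactly 2 are cellists: C(12,2)·C(8,5) = 66·56 = 3696.
Conditional probability = 3696/77512 = 462/9689.

462/9689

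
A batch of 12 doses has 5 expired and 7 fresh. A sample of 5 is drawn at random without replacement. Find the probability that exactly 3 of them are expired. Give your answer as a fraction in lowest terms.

35/132

There are C(12,5) = 792 ways to choose 5 from 12.
Selections with exactly 3 expired: choose 3 of the 5 expired and 2 of the 7 fresh, C(5,3)·C(7,2) = 10·21 = 210.
Probability = 210/792 = 35/132.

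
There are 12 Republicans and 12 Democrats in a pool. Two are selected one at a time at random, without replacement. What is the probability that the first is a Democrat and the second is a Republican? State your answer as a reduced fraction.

6/23

Multiply the conditional probabilities at each draw: 12/24 · 12/23 = 144/552 = 6/23.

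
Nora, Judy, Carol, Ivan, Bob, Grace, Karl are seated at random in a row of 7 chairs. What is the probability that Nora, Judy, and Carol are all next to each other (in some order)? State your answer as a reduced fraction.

1/7

There are 7! = 5040 arrangements.
Treat the three as one block: 5! placements × 3! orders within the block = 120·6 = 720.
Probability = 720/5040 = 1/7.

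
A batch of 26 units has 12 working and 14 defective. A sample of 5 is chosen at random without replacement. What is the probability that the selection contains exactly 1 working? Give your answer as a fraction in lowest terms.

Total number of selections: C(26,5) = 65780.
Selections with exactly 1 working: choose 1 of the 12 working and 4 of the 14 defective, C(12,1)·C(14,4) = 12·1001 = 12012.
Probability = 12012/65780 = 21/115.

21/115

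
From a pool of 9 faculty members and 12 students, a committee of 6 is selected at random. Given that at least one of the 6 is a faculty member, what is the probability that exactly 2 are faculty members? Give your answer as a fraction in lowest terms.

Work in counts. Selections with at least one faculty member: C(21,6) − C(12,6) = 54264 − 924 = 53340.
Of those, selections where exactly 2 are faculty members: C(9,2)·C(12,4) = 36·495 = 17820.
Conditional probability = 17820/53340 = 297/889.

297/889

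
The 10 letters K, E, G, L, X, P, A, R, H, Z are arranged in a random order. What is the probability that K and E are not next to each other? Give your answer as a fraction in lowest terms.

4/5

There are 10! = 3628800 arrangements.
Arrangements with K and E adjacent: 2·9! = 725760.
So not adjacent: 3628800 − 725760 = 2903040, probability 2903040/3628800 = 4/5.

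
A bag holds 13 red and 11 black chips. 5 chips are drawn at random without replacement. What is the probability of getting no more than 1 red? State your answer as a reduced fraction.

There are C(24,5) = 42504 ways to choose the 5.
Favorable selections (no more than 1 red): C(13,0)·C(11,5) + C(13,1)·C(11,4) = 462 + 4290 = 4752.
Probability = 4752/42504 = 18/161.

18/161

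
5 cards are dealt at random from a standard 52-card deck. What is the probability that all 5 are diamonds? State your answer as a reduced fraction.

33/66640

There are C(52,5) = 2598960 possible 5-card hands.
Hands that are all diamonds: C(13,5) = 1287.
Probability = 1287/2598960 = 33/66640.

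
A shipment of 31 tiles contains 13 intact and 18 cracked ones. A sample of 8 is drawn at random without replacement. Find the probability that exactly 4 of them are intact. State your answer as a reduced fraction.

There are C(31,8) = 7888725 ways to choose 8 from 31.
Selections with exactly 4 intact: choose 4 of the 13 intact and 4 of the 18 cracked, C(13,4)·C(18,4) = 715·3060 = 2187900.
Probability = 2187900/7888725 = 748/2697.

748/2697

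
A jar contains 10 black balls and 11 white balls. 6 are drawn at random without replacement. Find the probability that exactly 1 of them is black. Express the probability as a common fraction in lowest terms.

55/646

There are C(21,6) = 54264 ways to choose 6 from 21.
Selections with exactly 1 black: choose 1 of the 10 black and 5 of the 11 white, C(10,1)·C(11,5) = 10·462 = 4620.
Probability = 4620/54264 = 55/646.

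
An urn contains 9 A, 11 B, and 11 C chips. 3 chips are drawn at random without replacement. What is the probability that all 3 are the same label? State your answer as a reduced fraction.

414/4495

There are C(31,3) = 4495 ways to draw 3 chips.
All same label: C(9,3) + C(11,3) + C(11,3) = 84 + 165 + 165 = 414.
Probability = 414/4495.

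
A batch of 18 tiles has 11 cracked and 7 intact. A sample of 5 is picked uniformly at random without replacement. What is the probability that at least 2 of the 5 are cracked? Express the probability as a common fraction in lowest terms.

Total selections: C(18,5) = 8568.
Count the complement (fewer than 2 cracked): C(11,0)·C(7,5) + C(11,1)·C(7,4) = 21 + 385 = 406.
Probability = 1 − 406/8568 = 8162/8568 = 583/612.

583/612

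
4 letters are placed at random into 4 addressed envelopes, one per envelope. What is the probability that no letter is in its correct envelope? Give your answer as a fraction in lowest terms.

There are 4! = 24 assignments.
By inclusion-exclusion, assignments with no fixed points: C(4,0)·4! − C(4,1)·3! + C(4,2)·2! − C(4,3)·1! + C(4,4)·0! = 9.
Probability = 9/24 = 3/8.

3/8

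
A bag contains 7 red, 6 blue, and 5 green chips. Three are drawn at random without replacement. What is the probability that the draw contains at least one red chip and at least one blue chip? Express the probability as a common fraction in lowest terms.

147/272

There are C(18,3) = 816 possible draws.
By inclusion-exclusion on the complements, draws missing all red or all blue: C(11,3) + C(12,3) − C(5,3) = 165 + 220 − 10 = 375.
So draws with at least one of each: 816 − 375 = 441, probability 441/816 = 147/272.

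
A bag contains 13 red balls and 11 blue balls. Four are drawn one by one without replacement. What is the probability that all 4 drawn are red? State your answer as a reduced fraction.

65/966

Multiply the conditional probabilities at each draw: 13/24 · 12/23 · 11/22 · 10/21 = 17160/255024 = 65/966.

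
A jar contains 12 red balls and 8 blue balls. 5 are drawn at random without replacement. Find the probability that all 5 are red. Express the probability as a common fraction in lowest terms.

33/646

There are C(20,5) = 15504 possible selections.
Selections with all red: C(12,5) = 792.
Probability = 792/15504 = 33/646.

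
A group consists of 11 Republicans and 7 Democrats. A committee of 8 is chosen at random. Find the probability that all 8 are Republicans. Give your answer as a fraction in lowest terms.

5/1326

There are C(18,8) = 43758 possible selections.
Selections with all Republicans: C(11,8) = 165.
Probability = 165/43758 = 5/1326.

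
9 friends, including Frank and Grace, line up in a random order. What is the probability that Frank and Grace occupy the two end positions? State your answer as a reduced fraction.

1/36

There are 9! = 362880 arrangements.
Place Frank and Grace at the ends in 2 ways, arrange the remaining 7 in 7! = 5040 ways: 2·5040 = 10080.
Probability = 10080/362880 = 1/36.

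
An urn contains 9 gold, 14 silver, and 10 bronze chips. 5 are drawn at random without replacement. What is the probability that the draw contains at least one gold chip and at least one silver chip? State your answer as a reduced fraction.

7644/9889

There are C(33,5) = 237336 possible draws.
By inclusion-exclusion on the complements, draws missing all gold or all silver: C(24,5) + C(19,5) − C(10,5) = 42504 + 11628 − 252 = 53880.
So draws with at least one of each: 237336 − 53880 = 183456, probability 183456/237336 = 7644/9889.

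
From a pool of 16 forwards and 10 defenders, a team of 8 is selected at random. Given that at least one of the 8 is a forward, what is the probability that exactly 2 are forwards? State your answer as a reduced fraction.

Work in counts. Selections with at least one forward: C(26,8) − C(10,8) = 1562275 − 45 = 1562230.
Of those, selections where exactly 2 are forwards: C(16,2)·C(10,6) = 120·210 = 25200.
Conditional probability = 25200/1562230 = 2520/156223.

2520/156223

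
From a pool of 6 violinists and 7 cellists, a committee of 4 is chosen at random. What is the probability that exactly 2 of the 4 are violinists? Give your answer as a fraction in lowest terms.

Total number of selections: C(13,4) = 715.
Selections with exactly 2 violinists: choose 2 of the 6 violinists and 2 of the 7 cellists, C(6,2)·C(7,2) = 15·21 = 315.
Probability = 315/715 = 63/143.

63/143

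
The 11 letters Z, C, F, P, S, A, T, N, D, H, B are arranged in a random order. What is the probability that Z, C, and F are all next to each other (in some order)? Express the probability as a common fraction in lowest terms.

3/55

There are 11! = 39916800 arrangements.
Treat the three as one block: 9! placements × 3! orders within the block = 362880·6 = 2177280.
Probability = 2177280/39916800 = 3/55.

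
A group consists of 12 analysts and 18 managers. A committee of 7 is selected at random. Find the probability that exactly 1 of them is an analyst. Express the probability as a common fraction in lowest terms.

238/2175

Total number of selections: C(30,7) = 2035800.
Selections with exactly 1 analyst: choose 1 of the 12 analysts and 6 of the 18 managers, C(12,1)·C(18,6) = 12·18564 = 222768.
Probability = 222768/2035800 = 238/2175.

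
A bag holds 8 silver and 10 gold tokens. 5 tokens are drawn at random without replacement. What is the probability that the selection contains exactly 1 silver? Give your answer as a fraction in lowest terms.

10/51

Total number of selections: C(18,5) = 8568.
Selections with exactly 1 silver: choose 1 of the 8 silver and 4 of the 10 gold, C(8,1)·C(10,4) = 8·210 = 1680.
Probability = 1680/8568 = 10/51.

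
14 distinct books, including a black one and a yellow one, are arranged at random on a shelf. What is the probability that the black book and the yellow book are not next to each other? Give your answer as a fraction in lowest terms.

There are 14! = 87178291200 arrangements.
Arrangements with the black book and the yellow book adjacent: 2·13! = 12454041600.
So not adjacent: 87178291200 − 12454041600 = 74724249600, probability 74724249600/87178291200 = 6/7.

6/7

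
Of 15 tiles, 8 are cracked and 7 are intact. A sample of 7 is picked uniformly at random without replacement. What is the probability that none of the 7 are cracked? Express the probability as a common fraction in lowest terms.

1/6435

There are C(15,7) = 6435 possible selections.
Selections with no cracked (all intact): C(7,7) = 1.
Probability = 1/6435.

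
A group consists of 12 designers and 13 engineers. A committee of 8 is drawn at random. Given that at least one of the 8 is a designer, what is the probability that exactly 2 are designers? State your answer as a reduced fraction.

Work in counts. Selections with at least one designer: C(25,8) − C(13,8) = 1081575 − 1287 = 1080288.
Of those, selections where exactly 2 are designers: C(12,2)·C(13,6) = 66·1716 = 113256.
Conditional probability = 113256/1080288 = 13/124.

13/124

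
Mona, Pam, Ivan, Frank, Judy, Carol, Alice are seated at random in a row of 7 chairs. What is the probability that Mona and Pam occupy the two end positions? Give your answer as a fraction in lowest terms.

1/21

There are 7! = 5040 arrangements.
Place Mona and Pam at the ends in 2 ways, arrange the remaining 5 in 5! = 120 ways: 2·120 = 240.
Probability = 240/5040 = 1/21.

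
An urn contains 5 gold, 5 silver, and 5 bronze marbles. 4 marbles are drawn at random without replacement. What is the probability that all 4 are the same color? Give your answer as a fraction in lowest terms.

There are C(15,4) = 1365 ways to draw 4 marbles.
All same color: C(5,4) + C(5,4) + C(5,4) = 5 + 5 + 5 = 15.
Probability = 15/1365 = 1/91.

1/91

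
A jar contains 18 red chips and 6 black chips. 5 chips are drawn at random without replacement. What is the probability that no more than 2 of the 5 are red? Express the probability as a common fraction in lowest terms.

There are C(24,5) = 42504 ways to choose the 5.
Favorable selections (no more than 2 red): C(18,0)·C(6,5) + C(18,1)·C(6,4) + C(18,2)·C(6,3) = 6 + 270 + 3060 = 3336.
Probability = 3336/42504 = 139/1771.

139/1771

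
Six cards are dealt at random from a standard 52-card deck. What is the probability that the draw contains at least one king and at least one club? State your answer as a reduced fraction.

6772177/20358520

There are C(52,6) = 20358520 possible draws.
By inclusion-exclusion on the complements, draws missing all kings or all clubs: C(48,6) + C(39,6) − C(36,6) = 12271512 + 3262623 − 1947792 = 13586343.
So draws with at least one of each: 20358520 − 13586343 = 6772177, probability 6772177/20358520.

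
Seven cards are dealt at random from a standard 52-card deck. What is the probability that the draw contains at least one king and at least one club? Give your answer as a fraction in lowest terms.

There are C(52,7) = 133784560 possible draws.
By inclusion-exclusion on the complements, draws missing all kings or all clubs: C(48,7) + C(39,7) − C(36,7) = 73629072 + 15380937 − 8347680 = 80662329.
So draws with at least one of each: 133784560 − 80662329 = 53122231, probability 53122231/133784560.

53122231/133784560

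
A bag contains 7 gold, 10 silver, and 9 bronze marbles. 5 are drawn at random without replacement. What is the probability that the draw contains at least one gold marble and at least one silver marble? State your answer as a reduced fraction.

There are C(26,5) = 65780 possible draws.
By inclusion-exclusion on the complements, draws missing all gold or all silver: C(19,5) + C(16,5) − C(9,5) = 11628 + 4368 − 126 = 15870.
So draws with at least one of each: 65780 − 15870 = 49910, probability 49910/65780 = 217/286.

217/286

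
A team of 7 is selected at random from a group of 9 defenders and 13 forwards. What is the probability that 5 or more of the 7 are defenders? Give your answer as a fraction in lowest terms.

83/1292

Total selections: C(22,7) = 170544.
Favorable selections (5 or more defenders): C(9,5)·C(13,2) + C(9,6)·C(13,1) + C(9,7)·C(13,0) = 9828 + 1092 + 36 = 10956.
Probability = 10956/170544 = 83/1292.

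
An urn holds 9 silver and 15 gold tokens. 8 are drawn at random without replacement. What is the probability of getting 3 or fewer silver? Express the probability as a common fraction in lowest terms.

5018/7429

There are C(24,8) = 735471 ways to choose the 8.
Favorable selections (3 or fewer silver): C(9,0)·C(15,8) + C(9,1)·C(15,7) + C(9,2)·C(15,6) + C(9,3)·C(15,5) = 6435 + 57915 + 180180 + 252252 = 496782.
Probability = 496782/735471 = 5018/7429.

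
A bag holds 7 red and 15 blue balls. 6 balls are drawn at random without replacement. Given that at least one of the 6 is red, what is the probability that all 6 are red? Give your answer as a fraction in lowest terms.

Work in counts. Selections with at least one red: C(22,6) − C(15,6) = 74613 − 5005 = 69608.
Of those, selections where all 6 are red: C(7,6) = 7.
Conditional probability = 7/69608 = 1/9944.

1/9944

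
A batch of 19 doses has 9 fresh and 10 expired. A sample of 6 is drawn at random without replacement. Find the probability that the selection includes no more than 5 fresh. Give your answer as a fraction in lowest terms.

There are C(19,6) = 27132 ways to choose the 6.
Favorable selections (no more than 5 fresh): C(9,0)·C(10,6) + C(9,1)·C(10,5) + C(9,2)·C(10,4) + C(9,3)·C(10,3) + C(9,4)·C(10,2) + C(9,5)·C(10,1) = 210 + 2268 + 7560 + 10080 + 5670 + 1260 = 27048.
Probability = 27048/27132 = 322/323.

322/323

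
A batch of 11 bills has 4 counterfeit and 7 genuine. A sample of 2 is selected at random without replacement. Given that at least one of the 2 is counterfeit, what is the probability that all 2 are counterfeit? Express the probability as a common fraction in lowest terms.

Work in counts. Selections with at least one counterfeit: C(11,2) − C(7,2) = 55 − 21 = 34.
Of those, selections where all 2 are counterfeit: C(4,2) = 6.
Conditional probability = 6/34 = 3/17.

3/17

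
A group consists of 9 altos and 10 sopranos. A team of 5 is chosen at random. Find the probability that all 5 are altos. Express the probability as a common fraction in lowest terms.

7/646

There are C(19,5) = 11628 possible selections.
Selections with all altos: C(9,5) = 126.
Probability = 126/11628 = 7/646.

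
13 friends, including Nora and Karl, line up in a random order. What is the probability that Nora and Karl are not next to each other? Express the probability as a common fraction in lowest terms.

There are 13! = 6227020800 arrangements.
Arrangements with Nora and Karl adjacent: 2·12! = 958003200.
So not adjacent: 6227020800 − 958003200 = 5269017600, probability 5269017600/6227020800 = 11/13.

11/13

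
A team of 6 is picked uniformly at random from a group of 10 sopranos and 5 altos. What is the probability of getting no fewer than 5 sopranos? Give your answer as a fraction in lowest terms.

42/143

Total selections: C(15,6) = 5005.
Favorable selections (no fewer than 5 sopranos): C(10,5)·C(5,1) + C(10,6)·C(5,0) = 1260 + 210 = 1470.
Probability = 1470/5005 = 42/143.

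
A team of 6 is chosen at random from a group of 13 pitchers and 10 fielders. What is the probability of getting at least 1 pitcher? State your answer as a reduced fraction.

There are C(23,6) = 100947 ways to choose the 6.
The complement is all 6 are fielders: C(10,6) = 210.
Probability = 1 − 210/100947 = 100737/100947 = 4797/4807.

4797/4807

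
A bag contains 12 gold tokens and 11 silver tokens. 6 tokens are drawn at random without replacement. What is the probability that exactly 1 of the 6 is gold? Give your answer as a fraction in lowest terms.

24/437

The sample space is all 6-subsets of the 23: C(23,6) = 100947.
Selections with exactly 1 gold: choose 1 of the 12 gold and 5 of the 11 silver, C(12,1)·C(11,5) = 12·462 = 5544.
Probability = 5544/100947 = 24/437.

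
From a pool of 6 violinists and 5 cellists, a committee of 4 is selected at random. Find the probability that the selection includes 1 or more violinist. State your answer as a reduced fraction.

Total selections: C(11,4) = 330.
The complement is all 4 are cellists: C(5,4) = 5.
Probability = 1 − 5/330 = 325/330 = 65/66.

65/66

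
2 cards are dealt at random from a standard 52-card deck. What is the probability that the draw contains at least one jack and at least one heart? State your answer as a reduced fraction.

29/442

There are C(52,2) = 1326 possible draws.
By inclusion-exclusion on the complements, draws missing all jacks or all hearts: C(48,2) + C(39,2) − C(36,2) = 1128 + 741 − 630 = 1239.
So draws with at least one of each: 1326 − 1239 = 87, probability 87/1326 = 29/442.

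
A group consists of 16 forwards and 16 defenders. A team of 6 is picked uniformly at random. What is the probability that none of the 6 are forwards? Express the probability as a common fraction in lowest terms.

There are C(32,6) = 906192 possible selections.
Selections with no forwards (all defenders): C(16,6) = 8008.
Probability = 8008/906192 = 143/16182.

143/16182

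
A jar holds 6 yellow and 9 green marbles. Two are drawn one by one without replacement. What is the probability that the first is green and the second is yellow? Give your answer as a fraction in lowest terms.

Multiply the conditional probabilities at each draw: 9/15 · 6/14 = 54/210 = 9/35.

9/35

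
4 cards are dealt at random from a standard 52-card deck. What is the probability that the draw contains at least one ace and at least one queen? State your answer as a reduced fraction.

There are C(52,4) = 270725 possible draws.
By inclusion-exclusion on the complements, draws missing all aces or all queens: C(48,4) + C(48,4) − C(44,4) = 194580 + 194580 − 135751 = 253409.
So draws with at least one of each: 270725 − 253409 = 17316, probability 17316/270725 = 1332/20825.

1332/20825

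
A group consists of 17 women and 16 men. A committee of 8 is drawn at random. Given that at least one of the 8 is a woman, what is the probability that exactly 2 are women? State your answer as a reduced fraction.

Work in counts. Selections with at least one woman: C(33,8) − C(16,8) = 13884156 − 12870 = 13871286.
Of those, selections where exactly 2 are women: C(17,2)·C(16,6) = 136·8008 = 1089088.
Conditional probability = 1089088/13871286 = 224/2853.

224/2853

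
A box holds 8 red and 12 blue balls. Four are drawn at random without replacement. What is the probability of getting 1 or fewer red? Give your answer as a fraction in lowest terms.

451/969

There are C(20,4) = 4845 ways to choose the 4.
Favorable selections (1 or fewer red): C(8,0)·C(12,4) + C(8,1)·C(12,3) = 495 + 1760 = 2255.
Probability = 2255/4845 = 451/969.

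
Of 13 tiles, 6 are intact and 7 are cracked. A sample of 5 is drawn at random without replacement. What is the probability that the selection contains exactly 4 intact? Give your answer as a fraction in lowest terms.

35/429

The sample space is all 5-subsets of the 13: C(13,5) = 1287.
Selections with exactly 4 intact: choose 4 of the 6 intact and 1 of the 7 cracked, C(6,4)·C(7,1) = 15·7 = 105.
Probability = 105/1287 = 35/429.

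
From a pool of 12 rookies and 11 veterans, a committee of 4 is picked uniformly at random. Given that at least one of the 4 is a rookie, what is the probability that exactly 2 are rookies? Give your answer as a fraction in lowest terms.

66/155

Work in counts. Selections with at least one rookie: C(23,4) − C(11,4) = 8855 − 330 = 8525.
Of those, selections where exactly 2 are rookies: C(12,2)·C(11,2) = 66·55 = 3630.
Conditional probability = 3630/8525 = 66/155.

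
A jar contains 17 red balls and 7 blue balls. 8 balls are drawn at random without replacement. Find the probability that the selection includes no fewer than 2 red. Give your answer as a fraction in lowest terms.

There are C(24,8) = 735471 ways to choose the 8.
The complement is exactly 1 red: C(17,1)·C(7,7) = 17.
Probability = 1 − 17/735471 = 735454/735471 = 43262/43263.

43262/43263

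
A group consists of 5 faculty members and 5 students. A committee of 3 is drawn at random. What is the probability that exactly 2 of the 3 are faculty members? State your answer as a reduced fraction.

5/12

Total number of selections: C(10,3) = 120.
Selections with exactly 2 faculty members: choose 2 of the 5 faculty members and 1 of the 5 students, C(5,2)·C(5,1) = 10·5 = 50.
Probability = 50/120 = 5/12.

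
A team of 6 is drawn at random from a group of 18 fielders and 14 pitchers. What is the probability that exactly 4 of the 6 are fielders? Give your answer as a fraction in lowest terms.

1105/3596

There are C(32,6) = 906192 ways to choose 6 from 32.
Selections with exactly 4 fielders: choose 4 of the 18 fielders and 2 of the 14 pitchers, C(18,4)·C(14,2) = 3060·91 = 278460.
Probability = 278460/906192 = 1105/3596.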